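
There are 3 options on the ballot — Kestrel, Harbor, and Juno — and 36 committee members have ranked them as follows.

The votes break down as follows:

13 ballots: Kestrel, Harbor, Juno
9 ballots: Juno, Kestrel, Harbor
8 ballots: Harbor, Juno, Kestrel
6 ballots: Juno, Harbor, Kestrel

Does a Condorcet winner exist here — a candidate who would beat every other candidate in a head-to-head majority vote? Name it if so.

Head-to-head results (36 voters total):
Kestrel vs Harbor: Kestrel wins 22–14.
Kestrel vs Juno: Juno wins 23–13.
Harbor vs Juno: Harbor wins 21–15.
No candidate beats all others: Kestrel beats Harbor beats Juno beats Kestrel, a majority cycle.

There is no Condorcet winner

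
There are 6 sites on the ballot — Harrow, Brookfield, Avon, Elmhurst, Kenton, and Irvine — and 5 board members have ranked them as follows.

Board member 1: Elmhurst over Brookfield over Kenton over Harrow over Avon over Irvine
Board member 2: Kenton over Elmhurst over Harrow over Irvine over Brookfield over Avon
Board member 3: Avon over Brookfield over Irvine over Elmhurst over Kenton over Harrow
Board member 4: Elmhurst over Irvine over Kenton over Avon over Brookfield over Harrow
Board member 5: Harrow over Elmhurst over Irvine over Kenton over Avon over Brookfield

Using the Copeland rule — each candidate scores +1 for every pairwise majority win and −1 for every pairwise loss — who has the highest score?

Elmhurst

Pairwise results:
  Harrow vs Brookfield: Brookfield wins 3–2.
  Harrow vs Avon: Harrow wins 3–2.
  Harrow vs Elmhurst: Elmhurst wins 4–1.
  Harrow vs Kenton: Kenton wins 4–1.
  Harrow vs Irvine: Harrow wins 3–2.
  Brookfield vs Avon: Avon wins 3–2.
  Brookfield vs Elmhurst: Elmhurst wins 4–1.
  Brookfield vs Kenton: Kenton wins 3–2.
  Brookfield vs Irvine: Irvine wins 3–2.
  Avon vs Elmhurst: Elmhurst wins 4–1.
  Avon vs Kenton: Kenton wins 4–1.
  Avon vs Irvine: Irvine wins 3–2.
  Elmhurst vs Kenton: Elmhurst wins 4–1.
  Elmhurst vs Irvine: Elmhurst wins 4–1.
  Kenton vs Irvine: Irvine wins 3–2.
Copeland scores (wins − losses):
  Harrow: 2 − 3 = -1
  Brookfield: 1 − 4 = -3
  Avon: 1 − 4 = -3
  Elmhurst: 5 − 0 = 5
  Kenton: 3 − 2 = 1
  Irvine: 3 − 2 = 1
Elmhurst has the best Copeland score.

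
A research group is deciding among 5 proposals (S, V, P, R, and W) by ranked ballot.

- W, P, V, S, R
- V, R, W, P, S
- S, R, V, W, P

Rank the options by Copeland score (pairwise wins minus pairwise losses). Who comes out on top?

V

Pairwise results:
  S vs V: V wins 2–1.
  S vs P: P wins 2–1.
  S vs R: S wins 2–1.
  S vs W: W wins 2–1.
  V vs P: V wins 2–1.
  V vs R: V wins 2–1.
  V vs W: V wins 2–1.
  P vs R: R wins 2–1.
  P vs W: W wins 3–0.
  R vs W: R wins 2–1.
Copeland scores (wins − losses):
  S: 1 − 3 = -2
  V: 4 − 0 = 4
  P: 1 − 3 = -2
  R: 2 − 2 = 0
  W: 2 − 2 = 0
V has the best Copeland score.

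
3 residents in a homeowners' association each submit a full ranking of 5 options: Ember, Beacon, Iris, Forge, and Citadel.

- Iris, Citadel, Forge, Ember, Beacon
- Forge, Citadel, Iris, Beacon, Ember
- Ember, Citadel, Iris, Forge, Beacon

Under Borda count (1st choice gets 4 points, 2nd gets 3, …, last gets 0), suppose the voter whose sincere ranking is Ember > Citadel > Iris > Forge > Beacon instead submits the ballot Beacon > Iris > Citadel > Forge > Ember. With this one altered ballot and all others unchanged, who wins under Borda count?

Iris

Borda totals with the altered ballot: Ember 1, Beacon 5, Iris 9, Forge 7, Citadel 8.
The switch changes the winner from Citadel to Iris.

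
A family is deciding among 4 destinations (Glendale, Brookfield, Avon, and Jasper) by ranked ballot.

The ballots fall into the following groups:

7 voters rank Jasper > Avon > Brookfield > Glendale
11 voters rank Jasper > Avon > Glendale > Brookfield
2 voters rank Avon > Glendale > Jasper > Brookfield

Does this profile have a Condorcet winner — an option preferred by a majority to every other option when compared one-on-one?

Head-to-head results (20 voters total):
Glendale vs Brookfield: Glendale wins 13–7.
Glendale vs Avon: Avon wins 20–0.
Glendale vs Jasper: Jasper wins 18–2.
Brookfield vs Avon: Avon wins 20–0.
Brookfield vs Jasper: Jasper wins 20–0.
Avon vs Jasper: Jasper wins 18–2.
Jasper beats each rival — Glendale (18–2), Brookfield (20–0), Avon (18–2) — so Jasper is the Condorcet winner.

Yes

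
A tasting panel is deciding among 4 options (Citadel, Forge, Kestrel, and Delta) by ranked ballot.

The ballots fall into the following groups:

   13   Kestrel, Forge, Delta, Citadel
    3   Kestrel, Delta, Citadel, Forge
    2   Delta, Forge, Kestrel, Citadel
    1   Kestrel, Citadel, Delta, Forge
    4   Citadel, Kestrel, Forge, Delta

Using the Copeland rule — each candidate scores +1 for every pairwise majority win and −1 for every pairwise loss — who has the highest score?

Pairwise results:
  Citadel vs Forge: Forge wins 15–8.
  Citadel vs Kestrel: Kestrel wins 19–4.
  Citadel vs Delta: Delta wins 18–5.
  Forge vs Kestrel: Kestrel wins 21–2.
  Forge vs Delta: Forge wins 17–6.
  Kestrel vs Delta: Kestrel wins 21–2.
Copeland scores (wins − losses):
  Citadel: 0 − 3 = -3
  Forge: 2 − 1 = 1
  Kestrel: 3 − 0 = 3
  Delta: 1 − 2 = -1
Kestrel has the best Copeland score.

Kestrel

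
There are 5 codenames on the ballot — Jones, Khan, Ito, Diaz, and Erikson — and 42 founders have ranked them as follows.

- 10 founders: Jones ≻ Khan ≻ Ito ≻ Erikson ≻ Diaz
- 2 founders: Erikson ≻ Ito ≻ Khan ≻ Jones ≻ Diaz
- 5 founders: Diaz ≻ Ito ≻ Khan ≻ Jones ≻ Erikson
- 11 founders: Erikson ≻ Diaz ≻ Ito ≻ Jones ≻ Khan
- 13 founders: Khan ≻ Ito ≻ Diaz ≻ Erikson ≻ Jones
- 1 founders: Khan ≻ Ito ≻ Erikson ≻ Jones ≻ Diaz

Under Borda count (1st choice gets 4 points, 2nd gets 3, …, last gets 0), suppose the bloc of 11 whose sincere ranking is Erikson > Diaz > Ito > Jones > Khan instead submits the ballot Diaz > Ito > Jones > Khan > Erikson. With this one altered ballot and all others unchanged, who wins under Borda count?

Borda totals with the altered ballot: Jones 70, Khan 111, Ito 116, Diaz 90, Erikson 33.
The winner is unchanged: still Ito.

Ito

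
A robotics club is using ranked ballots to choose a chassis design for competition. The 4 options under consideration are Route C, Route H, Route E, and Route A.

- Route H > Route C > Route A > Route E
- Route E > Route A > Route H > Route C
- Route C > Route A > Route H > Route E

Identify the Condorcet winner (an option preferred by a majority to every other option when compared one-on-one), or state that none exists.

Head-to-head results (3 voters total):
Route C vs Route H: Route H wins 2–1.
Route C vs Route E: Route C wins 2–1.
Route C vs Route A: Route C wins 2–1.
Route H vs Route E: Route H wins 2–1.
Route H vs Route A: Route A wins 2–1.
Route E vs Route A: Route A wins 2–1.
No candidate beats all others: Route C beats Route A beats Route H beats Route C, a majority cycle.

No Condorcet winner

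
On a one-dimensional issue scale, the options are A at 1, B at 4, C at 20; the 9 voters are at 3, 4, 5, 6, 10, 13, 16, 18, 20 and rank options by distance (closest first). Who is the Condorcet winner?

B

With single-peaked preferences on a line, the Condorcet winner is the candidate closest to the median voter.
The median voter (position 10) is closest to B at 4.
Check: B vs C — voters closer to B: 5 of 9.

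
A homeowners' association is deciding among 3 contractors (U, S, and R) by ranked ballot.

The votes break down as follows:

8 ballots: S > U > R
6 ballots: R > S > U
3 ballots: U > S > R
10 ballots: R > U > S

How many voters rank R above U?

Ballots ranking R above U: 6+10 = 16.
Ballots ranking U above R: 8+3 = 11.
So 16 of 27 voters prefer R to U.

16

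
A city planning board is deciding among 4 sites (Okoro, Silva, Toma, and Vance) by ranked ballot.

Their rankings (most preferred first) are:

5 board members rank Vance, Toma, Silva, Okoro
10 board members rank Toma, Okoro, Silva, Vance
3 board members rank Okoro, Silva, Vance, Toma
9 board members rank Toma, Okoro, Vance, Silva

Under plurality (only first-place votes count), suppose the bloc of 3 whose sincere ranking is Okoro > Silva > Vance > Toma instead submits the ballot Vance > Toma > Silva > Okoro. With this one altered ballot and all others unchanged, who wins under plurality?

Toma

First-place totals with the altered ballot: Okoro 0, Silva 0, Toma 19, Vance 8.
The winner is unchanged: still Toma.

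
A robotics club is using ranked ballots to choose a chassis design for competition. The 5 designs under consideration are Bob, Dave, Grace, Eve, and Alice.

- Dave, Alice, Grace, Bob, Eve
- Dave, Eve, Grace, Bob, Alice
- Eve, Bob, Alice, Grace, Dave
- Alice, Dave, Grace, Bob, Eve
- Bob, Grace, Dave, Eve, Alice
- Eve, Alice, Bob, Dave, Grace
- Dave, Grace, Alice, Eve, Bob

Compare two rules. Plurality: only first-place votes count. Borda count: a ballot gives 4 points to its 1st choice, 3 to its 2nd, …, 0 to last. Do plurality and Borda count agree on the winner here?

Plurality first-place counts: Bob 1, Dave 3, Grace 0, Eve 2, Alice 1 → Dave.
Borda totals: Bob 12, Dave 18, Grace 13, Eve 13, Alice 14 → Dave.
The two rules agree on Dave.

Yes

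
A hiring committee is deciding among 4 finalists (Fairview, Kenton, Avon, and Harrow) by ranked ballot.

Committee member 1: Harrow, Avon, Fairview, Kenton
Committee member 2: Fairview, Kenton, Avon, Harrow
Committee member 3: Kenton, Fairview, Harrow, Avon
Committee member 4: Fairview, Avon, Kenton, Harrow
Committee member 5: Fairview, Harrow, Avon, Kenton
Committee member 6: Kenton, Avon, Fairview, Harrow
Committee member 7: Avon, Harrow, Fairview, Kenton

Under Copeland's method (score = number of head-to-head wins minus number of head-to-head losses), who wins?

Fairview

Pairwise results:
  Fairview vs Kenton: Fairview wins 5–2.
  Fairview vs Avon: Fairview wins 4–3.
  Fairview vs Harrow: Fairview wins 5–2.
  Kenton vs Avon: Avon wins 4–3.
  Kenton vs Harrow: Kenton wins 4–3.
  Avon vs Harrow: Avon wins 4–3.
Copeland scores (wins − losses):
  Fairview: 3 − 0 = 3
  Kenton: 1 − 2 = -1
  Avon: 2 − 1 = 1
  Harrow: 0 − 3 = -3
Fairview has the best Copeland score.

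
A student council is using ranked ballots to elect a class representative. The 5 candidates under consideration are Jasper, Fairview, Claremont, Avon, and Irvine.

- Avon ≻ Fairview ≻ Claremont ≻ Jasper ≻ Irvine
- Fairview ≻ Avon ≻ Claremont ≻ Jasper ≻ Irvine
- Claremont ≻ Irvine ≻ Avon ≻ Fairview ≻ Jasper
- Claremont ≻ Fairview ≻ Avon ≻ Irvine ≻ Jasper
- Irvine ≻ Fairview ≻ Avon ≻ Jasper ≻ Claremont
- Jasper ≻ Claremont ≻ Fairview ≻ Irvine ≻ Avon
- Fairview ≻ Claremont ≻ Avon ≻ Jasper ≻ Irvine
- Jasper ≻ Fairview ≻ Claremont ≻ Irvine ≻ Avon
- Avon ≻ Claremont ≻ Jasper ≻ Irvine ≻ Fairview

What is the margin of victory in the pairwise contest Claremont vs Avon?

1

Ballots ranking Claremont above Avon: 5.
Ballots ranking Avon above Claremont: 4.
Claremont wins 5–4, a margin of 1.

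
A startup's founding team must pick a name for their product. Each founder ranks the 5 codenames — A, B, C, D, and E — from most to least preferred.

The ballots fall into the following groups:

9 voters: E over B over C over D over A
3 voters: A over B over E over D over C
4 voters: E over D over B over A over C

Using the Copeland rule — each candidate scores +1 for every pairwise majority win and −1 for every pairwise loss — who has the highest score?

Pairwise results:
  A vs B: B wins 13–3.
  A vs C: C wins 9–7.
  A vs D: D wins 13–3.
  A vs E: E wins 13–3.
  B vs C: B wins 16–0.
  B vs D: B wins 12–4.
  B vs E: E wins 13–3.
  C vs D: C wins 9–7.
  C vs E: E wins 16–0.
  D vs E: E wins 16–0.
Copeland scores (wins − losses):
  A: 0 − 4 = -4
  B: 3 − 1 = 2
  C: 2 − 2 = 0
  D: 1 − 3 = -2
  E: 4 − 0 = 4
E has the best Copeland score.

E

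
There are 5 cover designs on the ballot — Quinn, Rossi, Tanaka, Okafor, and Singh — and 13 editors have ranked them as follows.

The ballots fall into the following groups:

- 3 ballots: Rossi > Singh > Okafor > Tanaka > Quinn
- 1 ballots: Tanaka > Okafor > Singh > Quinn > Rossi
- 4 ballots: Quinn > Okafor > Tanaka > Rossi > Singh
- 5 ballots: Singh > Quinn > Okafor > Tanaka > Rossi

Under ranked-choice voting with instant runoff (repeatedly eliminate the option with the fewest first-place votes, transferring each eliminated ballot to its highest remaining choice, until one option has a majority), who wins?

Singh

Round 1: Singh 5, Quinn 4, Rossi 3, Tanaka 1, Okafor 0. Okafor has the fewest and is eliminated.
Round 2: Singh 5, Quinn 4, Rossi 3, Tanaka 1. Tanaka has the fewest and is eliminated.
Round 3: Singh 6, Quinn 4, Rossi 3. Rossi has the fewest and is eliminated.
Round 4: Singh 9, Quinn 4. Singh has a majority.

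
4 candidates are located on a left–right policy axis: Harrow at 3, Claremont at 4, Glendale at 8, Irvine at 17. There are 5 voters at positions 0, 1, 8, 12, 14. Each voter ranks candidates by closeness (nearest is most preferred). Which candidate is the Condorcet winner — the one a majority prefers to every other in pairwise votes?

Glendale

With single-peaked preferences on a line, the Condorcet winner is the candidate closest to the median voter.
The median voter (position 8) is closest to Glendale at 8.
Check: Glendale vs Harrow — voters closer to Glendale: 3 of 5.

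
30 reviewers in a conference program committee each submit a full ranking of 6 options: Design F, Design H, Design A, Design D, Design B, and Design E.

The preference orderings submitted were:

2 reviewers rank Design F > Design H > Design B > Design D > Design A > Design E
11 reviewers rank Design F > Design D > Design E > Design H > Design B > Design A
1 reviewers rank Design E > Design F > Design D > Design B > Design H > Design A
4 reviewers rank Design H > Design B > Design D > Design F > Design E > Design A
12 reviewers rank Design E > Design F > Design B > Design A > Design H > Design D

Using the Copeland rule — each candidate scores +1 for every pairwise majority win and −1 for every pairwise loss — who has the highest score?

Design F

Pairwise results:
  Design F vs Design H: Design F wins 26–4.
  Design F vs Design A: Design F wins 30–0.
  Design F vs Design D: Design F wins 26–4.
  Design F vs Design B: Design F wins 26–4.
  Design F vs Design E: Design F wins 17–13.
  Design H vs Design A: Design H wins 18–12.
  Design H vs Design D: Design H wins 18–12.
  Design H vs Design B: Design H wins 17–13.
  Design H vs Design E: Design E wins 24–6.
  Design A vs Design D: Design D wins 18–12.
  Design A vs Design B: Design B wins 30–0.
  Design A vs Design E: Design E wins 28–2.
  Design D vs Design B: Design B wins 18–12.
  Design D vs Design E: Design D wins 17–13.
  Design B vs Design E: Design E wins 24–6.
Copeland scores (wins − losses):
  Design F: 5 − 0 = 5
  Design H: 3 − 2 = 1
  Design A: 0 − 5 = -5
  Design D: 2 − 3 = -1
  Design B: 2 − 3 = -1
  Design E: 3 − 2 = 1
Design F has the best Copeland score.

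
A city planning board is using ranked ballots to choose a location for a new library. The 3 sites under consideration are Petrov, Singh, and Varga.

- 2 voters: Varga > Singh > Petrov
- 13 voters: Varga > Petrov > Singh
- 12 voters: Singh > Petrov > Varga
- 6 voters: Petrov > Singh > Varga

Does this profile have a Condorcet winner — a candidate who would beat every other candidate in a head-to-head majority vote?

Yes

Head-to-head results (33 voters total):
Petrov vs Singh: Petrov wins 19–14.
Petrov vs Varga: Petrov wins 18–15.
Singh vs Varga: Singh wins 18–15.
Petrov beats each rival — Singh (19–14), Varga (18–15) — so Petrov is the Condorcet winner.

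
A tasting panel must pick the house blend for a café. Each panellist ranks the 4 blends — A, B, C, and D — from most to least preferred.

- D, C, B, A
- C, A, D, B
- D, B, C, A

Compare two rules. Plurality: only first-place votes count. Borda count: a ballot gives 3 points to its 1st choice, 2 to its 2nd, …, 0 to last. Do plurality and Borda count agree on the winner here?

Yes

Plurality first-place counts: A 0, B 0, C 1, D 2 → D.
Borda totals: A 2, B 3, C 6, D 7 → D.
The two rules agree on D.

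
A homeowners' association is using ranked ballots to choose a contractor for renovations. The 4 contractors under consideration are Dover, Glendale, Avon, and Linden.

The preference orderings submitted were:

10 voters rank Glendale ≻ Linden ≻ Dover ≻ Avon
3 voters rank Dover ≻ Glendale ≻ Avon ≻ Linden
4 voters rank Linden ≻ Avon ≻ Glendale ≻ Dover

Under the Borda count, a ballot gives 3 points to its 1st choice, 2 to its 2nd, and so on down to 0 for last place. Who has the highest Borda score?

Borda scores:
  Dover: 10·1 + 3·3 + 4·0 = 19
  Glendale: 10·3 + 3·2 + 4·1 = 40
  Avon: 10·0 + 3·1 + 4·2 = 11
  Linden: 10·2 + 3·0 + 4·3 = 32
Glendale has the highest total.

Glendale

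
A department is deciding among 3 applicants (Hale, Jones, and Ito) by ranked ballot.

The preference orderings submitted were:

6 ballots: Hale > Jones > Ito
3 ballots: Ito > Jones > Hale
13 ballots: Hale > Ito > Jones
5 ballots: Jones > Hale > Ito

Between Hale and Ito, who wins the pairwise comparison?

Ballots ranking Hale above Ito: 6+13+5 = 24.
Ballots ranking Ito above Hale: 3.
Hale wins the head-to-head, 24–3.

Hale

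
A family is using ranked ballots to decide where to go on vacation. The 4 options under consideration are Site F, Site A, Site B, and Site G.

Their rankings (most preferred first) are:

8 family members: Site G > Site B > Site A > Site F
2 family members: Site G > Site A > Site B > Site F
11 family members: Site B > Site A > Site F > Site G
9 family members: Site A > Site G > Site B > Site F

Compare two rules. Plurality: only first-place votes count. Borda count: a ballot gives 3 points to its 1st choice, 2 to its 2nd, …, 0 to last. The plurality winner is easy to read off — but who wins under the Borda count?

Plurality first-place counts: Site F 0, Site A 9, Site B 11, Site G 10 → Site B.
Borda totals: Site F 11, Site A 61, Site B 60, Site G 48 → Site A.

Site A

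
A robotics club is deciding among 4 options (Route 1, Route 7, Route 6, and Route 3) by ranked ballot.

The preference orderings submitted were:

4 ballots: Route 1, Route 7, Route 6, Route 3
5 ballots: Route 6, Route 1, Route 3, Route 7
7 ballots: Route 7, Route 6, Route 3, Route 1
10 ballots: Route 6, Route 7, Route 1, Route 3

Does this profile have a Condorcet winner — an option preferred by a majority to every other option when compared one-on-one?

Yes

Head-to-head results (26 voters total):
Route 1 vs Route 7: Route 7 wins 17–9.
Route 1 vs Route 6: Route 6 wins 22–4.
Route 1 vs Route 3: Route 1 wins 19–7.
Route 7 vs Route 6: Route 6 wins 15–11.
Route 7 vs Route 3: Route 7 wins 21–5.
Route 6 vs Route 3: Route 6 wins 26–0.
Route 6 beats each rival — Route 1 (22–4), Route 7 (15–11), Route 3 (26–0) — so Route 6 is the Condorcet winner.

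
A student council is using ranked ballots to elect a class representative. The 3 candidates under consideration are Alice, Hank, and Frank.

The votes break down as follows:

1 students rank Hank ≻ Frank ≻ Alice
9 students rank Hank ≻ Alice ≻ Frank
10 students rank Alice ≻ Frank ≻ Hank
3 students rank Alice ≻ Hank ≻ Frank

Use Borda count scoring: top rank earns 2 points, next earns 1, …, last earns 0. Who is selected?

Borda scores:
  Alice: 0 + 9·1 + 10·2 + 3·2 = 35
  Hank: 2 + 9·2 + 10·0 + 3·1 = 23
  Frank: 1 + 9·0 + 10·1 + 3·0 = 11
Alice has the highest total.

Alice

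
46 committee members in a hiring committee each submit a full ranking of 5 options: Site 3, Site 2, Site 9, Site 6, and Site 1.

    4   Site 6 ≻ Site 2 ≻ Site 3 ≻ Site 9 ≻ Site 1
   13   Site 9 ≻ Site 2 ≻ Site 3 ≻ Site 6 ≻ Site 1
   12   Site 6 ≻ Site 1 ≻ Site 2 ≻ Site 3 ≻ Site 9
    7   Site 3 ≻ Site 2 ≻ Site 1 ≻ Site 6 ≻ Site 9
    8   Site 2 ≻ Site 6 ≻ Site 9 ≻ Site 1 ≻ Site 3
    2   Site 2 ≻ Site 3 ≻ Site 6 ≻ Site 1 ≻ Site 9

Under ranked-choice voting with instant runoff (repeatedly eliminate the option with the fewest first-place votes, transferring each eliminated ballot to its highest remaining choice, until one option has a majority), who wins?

Round 1: Site 6 16, Site 9 13, Site 2 10, Site 3 7, Site 1 0. Site 1 has the fewest and is eliminated.
Round 2: Site 6 16, Site 9 13, Site 2 10, Site 3 7. Site 3 has the fewest and is eliminated.
Round 3: Site 2 17, Site 6 16, Site 9 13. Site 9 has the fewest and is eliminated.
Round 4: Site 2 30, Site 6 16. Site 2 has a majority.

Site 2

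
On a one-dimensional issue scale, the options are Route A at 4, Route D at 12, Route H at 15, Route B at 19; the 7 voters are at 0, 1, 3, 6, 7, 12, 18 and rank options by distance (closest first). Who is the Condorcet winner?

Route A

With single-peaked preferences on a line, the Condorcet winner is the candidate closest to the median voter.
The median voter (position 6) is closest to Route A at 4.
Check: Route A vs Route B — voters closer to Route A: 5 of 7.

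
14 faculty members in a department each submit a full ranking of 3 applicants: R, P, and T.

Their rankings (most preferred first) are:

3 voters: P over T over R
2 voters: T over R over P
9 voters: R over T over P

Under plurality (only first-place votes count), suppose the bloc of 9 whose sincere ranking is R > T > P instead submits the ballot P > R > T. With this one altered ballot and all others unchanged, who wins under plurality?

First-place totals with the altered ballot: R 0, P 12, T 2.
The switch changes the winner from R to P.

P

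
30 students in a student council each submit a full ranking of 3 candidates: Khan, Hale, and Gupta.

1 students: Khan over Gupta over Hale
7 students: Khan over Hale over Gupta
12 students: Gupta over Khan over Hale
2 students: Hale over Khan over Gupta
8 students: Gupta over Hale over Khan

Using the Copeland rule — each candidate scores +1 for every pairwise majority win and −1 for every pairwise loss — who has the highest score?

Pairwise results:
  Khan vs Hale: Khan wins 20–10.
  Khan vs Gupta: Gupta wins 20–10.
  Hale vs Gupta: Gupta wins 21–9.
Copeland scores (wins − losses):
  Khan: 1 − 1 = 0
  Hale: 0 − 2 = -2
  Gupta: 2 − 0 = 2
Gupta has the best Copeland score.

Gupta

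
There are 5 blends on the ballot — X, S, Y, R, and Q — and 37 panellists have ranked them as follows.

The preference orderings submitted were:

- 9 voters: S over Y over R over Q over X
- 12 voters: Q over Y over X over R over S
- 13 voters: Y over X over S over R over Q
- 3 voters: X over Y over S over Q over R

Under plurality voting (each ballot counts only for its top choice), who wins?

Y

First-place vote totals:
  X: 3
  S: 9
  Y: 13
  R: 0
  Q: 12
Y has the most first-place votes.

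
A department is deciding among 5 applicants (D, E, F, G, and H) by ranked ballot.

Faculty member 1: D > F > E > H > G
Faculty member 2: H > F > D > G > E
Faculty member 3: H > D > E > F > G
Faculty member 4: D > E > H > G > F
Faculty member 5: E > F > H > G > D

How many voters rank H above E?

2

Ballots ranking H above E: 2.
Ballots ranking E above H: 3.
So 2 of 5 voters prefer H to E.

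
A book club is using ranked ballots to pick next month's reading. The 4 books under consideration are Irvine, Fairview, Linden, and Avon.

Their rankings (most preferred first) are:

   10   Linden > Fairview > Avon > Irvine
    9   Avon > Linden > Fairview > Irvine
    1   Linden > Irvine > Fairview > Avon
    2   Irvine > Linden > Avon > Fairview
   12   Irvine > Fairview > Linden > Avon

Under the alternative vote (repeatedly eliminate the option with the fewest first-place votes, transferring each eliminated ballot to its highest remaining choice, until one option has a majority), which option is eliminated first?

Round 1: Irvine 14, Linden 11, Avon 9, Fairview 0. Fairview has the fewest and is eliminated.
Round 2: Irvine 14, Linden 11, Avon 9. Avon has the fewest and is eliminated.
Round 3: Linden 20, Irvine 14. Linden has a majority.

Fairview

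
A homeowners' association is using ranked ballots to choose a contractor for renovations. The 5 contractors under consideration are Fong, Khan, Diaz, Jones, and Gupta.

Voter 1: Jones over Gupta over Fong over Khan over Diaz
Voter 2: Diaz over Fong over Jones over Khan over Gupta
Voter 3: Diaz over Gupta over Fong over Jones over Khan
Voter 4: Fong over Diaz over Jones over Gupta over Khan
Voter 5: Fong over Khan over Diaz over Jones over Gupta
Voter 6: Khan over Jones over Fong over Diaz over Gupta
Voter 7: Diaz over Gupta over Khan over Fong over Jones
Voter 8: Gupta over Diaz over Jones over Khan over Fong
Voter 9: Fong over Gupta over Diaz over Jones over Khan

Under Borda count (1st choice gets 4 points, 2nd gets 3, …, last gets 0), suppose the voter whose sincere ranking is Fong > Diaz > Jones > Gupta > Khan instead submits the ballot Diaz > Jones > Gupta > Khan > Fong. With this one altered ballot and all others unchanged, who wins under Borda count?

Diaz

Borda totals with the altered ballot: Fong 18, Khan 13, Diaz 24, Jones 17, Gupta 18.
The winner is unchanged: still Diaz.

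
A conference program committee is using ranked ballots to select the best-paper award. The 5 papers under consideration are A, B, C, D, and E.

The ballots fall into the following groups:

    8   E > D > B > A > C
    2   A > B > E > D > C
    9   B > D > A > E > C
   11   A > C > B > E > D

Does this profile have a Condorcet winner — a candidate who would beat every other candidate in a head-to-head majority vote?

Yes

Head-to-head results (30 voters total):
A vs B: B wins 17–13.
A vs C: A wins 30–0.
A vs D: D wins 17–13.
A vs E: A wins 22–8.
B vs C: B wins 19–11.
B vs D: B wins 22–8.
B vs E: B wins 22–8.
C vs D: D wins 19–11.
C vs E: E wins 19–11.
D vs E: E wins 21–9.
B beats each rival — A (17–13), C (19–11), D (22–8), E (22–8) — so B is the Condorcet winner.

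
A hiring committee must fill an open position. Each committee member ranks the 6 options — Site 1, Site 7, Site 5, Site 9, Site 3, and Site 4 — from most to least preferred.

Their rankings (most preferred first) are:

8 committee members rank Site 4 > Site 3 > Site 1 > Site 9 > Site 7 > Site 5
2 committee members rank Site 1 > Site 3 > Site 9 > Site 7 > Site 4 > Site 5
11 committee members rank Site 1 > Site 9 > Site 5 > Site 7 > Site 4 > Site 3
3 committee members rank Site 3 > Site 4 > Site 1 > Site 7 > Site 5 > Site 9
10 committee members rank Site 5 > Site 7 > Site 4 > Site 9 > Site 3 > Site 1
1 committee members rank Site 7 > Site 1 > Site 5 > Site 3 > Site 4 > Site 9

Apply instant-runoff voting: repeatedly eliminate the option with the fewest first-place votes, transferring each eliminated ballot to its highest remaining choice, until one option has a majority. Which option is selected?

Round 1: Site 1 13, Site 5 10, Site 4 8, Site 3 3, Site 7 1, Site 9 0. Site 9 has the fewest and is eliminated.
Round 2: Site 1 13, Site 5 10, Site 4 8, Site 3 3, Site 7 1. Site 7 has the fewest and is eliminated.
Round 3: Site 1 14, Site 5 10, Site 4 8, Site 3 3. Site 3 has the fewest and is eliminated.
Round 4: Site 1 14, Site 4 11, Site 5 10. Site 5 has the fewest and is eliminated.
Round 5: Site 4 21, Site 1 14. Site 4 has a majority.

Site 4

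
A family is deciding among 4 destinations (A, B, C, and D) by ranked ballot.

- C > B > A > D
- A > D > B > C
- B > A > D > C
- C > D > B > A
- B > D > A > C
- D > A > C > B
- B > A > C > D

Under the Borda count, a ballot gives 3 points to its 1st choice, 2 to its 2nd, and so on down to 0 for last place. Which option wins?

Borda scores:
  A: 1 + 3 + 2 + 0 + 1 + 2 + 2 = 11
  B: 2 + 1 + 3 + 1 + 3 + 0 + 3 = 13
  C: 3 + 0 + 0 + 3 + 0 + 1 + 1 = 8
  D: 0 + 2 + 1 + 2 + 2 + 3 + 0 = 10
B has the highest total.

B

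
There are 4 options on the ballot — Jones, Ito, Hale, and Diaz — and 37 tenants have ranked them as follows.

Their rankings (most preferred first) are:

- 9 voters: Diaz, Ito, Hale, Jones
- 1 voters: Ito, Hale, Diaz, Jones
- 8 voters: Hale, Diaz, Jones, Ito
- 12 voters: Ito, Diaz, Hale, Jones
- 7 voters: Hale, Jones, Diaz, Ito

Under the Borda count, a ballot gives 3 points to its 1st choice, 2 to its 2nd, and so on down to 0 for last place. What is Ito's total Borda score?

Borda scores:
  Jones: 9·0 + 0 + 8·1 + 12·0 + 7·2 = 22
  Ito: 9·2 + 3 + 8·0 + 12·3 + 7·0 = 57
  Hale: 9·1 + 2 + 8·3 + 12·1 + 7·3 = 68
  Diaz: 9·3 + 1 + 8·2 + 12·2 + 7·1 = 75

57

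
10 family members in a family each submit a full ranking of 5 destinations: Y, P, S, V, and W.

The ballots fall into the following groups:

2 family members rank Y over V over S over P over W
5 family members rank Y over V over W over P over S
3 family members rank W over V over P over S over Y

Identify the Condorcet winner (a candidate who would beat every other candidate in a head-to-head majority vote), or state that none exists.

Y

Head-to-head results (10 voters total):
Y vs P: Y wins 7–3.
Y vs S: Y wins 7–3.
Y vs V: Y wins 7–3.
Y vs W: Y wins 7–3.
P vs S: P wins 8–2.
P vs V: V wins 10–0.
P vs W: W wins 8–2.
S vs V: V wins 10–0.
S vs W: W wins 8–2.
V vs W: V wins 7–3.
Y beats each rival — P (7–3), S (7–3), V (7–3), W (7–3) — so Y is the Condorcet winner.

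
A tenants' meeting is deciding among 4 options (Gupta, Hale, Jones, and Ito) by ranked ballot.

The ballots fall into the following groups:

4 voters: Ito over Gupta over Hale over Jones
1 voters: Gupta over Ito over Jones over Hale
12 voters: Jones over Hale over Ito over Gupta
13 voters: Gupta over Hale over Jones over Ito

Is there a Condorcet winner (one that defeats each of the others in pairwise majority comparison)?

No

Head-to-head results (30 voters total):
Gupta vs Hale: Gupta wins 18–12.
Gupta vs Jones: Gupta wins 18–12.
Gupta vs Ito: Ito wins 16–14.
Hale vs Jones: Hale wins 17–13.
Hale vs Ito: Hale wins 25–5.
Jones vs Ito: Jones wins 25–5.
No candidate beats all others: Gupta beats Hale beats Ito beats Gupta, a majority cycle.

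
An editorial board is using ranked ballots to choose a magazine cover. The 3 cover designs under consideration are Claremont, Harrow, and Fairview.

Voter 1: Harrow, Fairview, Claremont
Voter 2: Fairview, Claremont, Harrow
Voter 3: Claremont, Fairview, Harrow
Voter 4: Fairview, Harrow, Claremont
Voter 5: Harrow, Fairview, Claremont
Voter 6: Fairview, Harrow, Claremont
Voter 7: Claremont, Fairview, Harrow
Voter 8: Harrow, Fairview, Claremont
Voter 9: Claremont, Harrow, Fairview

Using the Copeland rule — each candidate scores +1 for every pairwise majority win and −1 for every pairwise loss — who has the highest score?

Pairwise results:
  Claremont vs Harrow: Harrow wins 5–4.
  Claremont vs Fairview: Fairview wins 6–3.
  Harrow vs Fairview: Fairview wins 5–4.
Copeland scores (wins − losses):
  Claremont: 0 − 2 = -2
  Harrow: 1 − 1 = 0
  Fairview: 2 − 0 = 2
Fairview has the best Copeland score.

Fairview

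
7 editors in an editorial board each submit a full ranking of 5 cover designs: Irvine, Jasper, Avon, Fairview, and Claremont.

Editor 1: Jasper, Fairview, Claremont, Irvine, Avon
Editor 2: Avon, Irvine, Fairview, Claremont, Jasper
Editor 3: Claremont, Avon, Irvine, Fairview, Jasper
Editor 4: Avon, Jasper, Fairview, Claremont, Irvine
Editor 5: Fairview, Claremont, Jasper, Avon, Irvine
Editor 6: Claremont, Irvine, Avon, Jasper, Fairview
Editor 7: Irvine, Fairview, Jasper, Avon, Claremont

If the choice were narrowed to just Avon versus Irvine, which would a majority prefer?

Avon

Ballots ranking Avon above Irvine: 4.
Ballots ranking Irvine above Avon: 3.
Avon wins the head-to-head, 4–3.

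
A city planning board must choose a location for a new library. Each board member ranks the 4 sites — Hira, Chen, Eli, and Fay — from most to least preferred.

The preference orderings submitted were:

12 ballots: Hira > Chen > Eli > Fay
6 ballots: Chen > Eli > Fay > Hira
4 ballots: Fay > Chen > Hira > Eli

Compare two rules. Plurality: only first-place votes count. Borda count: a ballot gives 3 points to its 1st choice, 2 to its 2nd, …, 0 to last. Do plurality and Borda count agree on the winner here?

No

Plurality first-place counts: Hira 12, Chen 6, Eli 0, Fay 4 → Hira.
Borda totals: Hira 40, Chen 50, Eli 24, Fay 18 → Chen.
The two rules disagree: plurality picks Hira, Borda picks Chen.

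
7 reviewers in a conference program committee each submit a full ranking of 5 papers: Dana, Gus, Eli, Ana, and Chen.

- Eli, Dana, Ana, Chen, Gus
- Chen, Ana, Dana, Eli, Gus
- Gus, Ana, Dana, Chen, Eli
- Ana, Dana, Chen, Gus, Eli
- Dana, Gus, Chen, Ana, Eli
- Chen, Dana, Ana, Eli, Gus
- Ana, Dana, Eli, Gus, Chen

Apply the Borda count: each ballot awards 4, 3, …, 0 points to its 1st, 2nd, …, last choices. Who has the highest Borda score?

Borda scores:
  Dana: 3 + 2 + 2 + 3 + 4 + 3 + 3 = 20
  Gus: 0 + 0 + 4 + 1 + 3 + 0 + 1 = 9
  Eli: 4 + 1 + 0 + 0 + 0 + 1 + 2 = 8
  Ana: 2 + 3 + 3 + 4 + 1 + 2 + 4 = 19
  Chen: 1 + 4 + 1 + 2 + 2 + 4 + 0 = 14
Dana has the highest total.

Dana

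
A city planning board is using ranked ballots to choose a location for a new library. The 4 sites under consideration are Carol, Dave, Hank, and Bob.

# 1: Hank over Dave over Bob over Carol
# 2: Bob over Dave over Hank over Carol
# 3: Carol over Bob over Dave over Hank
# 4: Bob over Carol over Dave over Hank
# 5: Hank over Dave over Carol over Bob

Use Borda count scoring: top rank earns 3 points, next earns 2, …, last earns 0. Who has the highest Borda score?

Borda scores:
  Carol: 0 + 0 + 3 + 2 + 1 = 6
  Dave: 2 + 2 + 1 + 1 + 2 = 8
  Hank: 3 + 1 + 0 + 0 + 3 = 7
  Bob: 1 + 3 + 2 + 3 + 0 = 9
Bob has the highest total.

Bob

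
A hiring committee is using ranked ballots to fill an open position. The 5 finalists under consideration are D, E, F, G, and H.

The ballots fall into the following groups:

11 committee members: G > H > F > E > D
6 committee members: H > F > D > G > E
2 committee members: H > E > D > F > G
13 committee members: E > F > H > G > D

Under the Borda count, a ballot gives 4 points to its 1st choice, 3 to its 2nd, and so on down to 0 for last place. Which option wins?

H

Borda scores:
  D: 11·0 + 6·2 + 2·2 + 13·0 = 16
  E: 11·1 + 6·0 + 2·3 + 13·4 = 69
  F: 11·2 + 6·3 + 2·1 + 13·3 = 81
  G: 11·4 + 6·1 + 2·0 + 13·1 = 63
  H: 11·3 + 6·4 + 2·4 + 13·2 = 91
H has the highest total.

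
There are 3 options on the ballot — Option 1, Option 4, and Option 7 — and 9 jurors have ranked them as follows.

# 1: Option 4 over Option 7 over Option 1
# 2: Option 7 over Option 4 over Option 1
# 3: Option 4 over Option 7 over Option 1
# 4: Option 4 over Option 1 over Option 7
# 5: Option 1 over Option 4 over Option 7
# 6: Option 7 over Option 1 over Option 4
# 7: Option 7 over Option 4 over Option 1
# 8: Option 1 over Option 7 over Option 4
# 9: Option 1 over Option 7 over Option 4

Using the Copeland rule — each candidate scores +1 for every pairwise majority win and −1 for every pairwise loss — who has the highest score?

Option 7

Pairwise results:
  Option 1 vs Option 4: Option 4 wins 5–4.
  Option 1 vs Option 7: Option 7 wins 5–4.
  Option 4 vs Option 7: Option 7 wins 5–4.
Copeland scores (wins − losses):
  Option 1: 0 − 2 = -2
  Option 4: 1 − 1 = 0
  Option 7: 2 − 0 = 2
Option 7 has the best Copeland score.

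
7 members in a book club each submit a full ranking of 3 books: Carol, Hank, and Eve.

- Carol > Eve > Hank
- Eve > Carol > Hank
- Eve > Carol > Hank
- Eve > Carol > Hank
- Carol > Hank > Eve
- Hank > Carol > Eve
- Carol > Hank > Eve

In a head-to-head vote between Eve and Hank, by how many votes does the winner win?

1

Ballots ranking Eve above Hank: 4.
Ballots ranking Hank above Eve: 3.
Eve wins 4–3, a margin of 1.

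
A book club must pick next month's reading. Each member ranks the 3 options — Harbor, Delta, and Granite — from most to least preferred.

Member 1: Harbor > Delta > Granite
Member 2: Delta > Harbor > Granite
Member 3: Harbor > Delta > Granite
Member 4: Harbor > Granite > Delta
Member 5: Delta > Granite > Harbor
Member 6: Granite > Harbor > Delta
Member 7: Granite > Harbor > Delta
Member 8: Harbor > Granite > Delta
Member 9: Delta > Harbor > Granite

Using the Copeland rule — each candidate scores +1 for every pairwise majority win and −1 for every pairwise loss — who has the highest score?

Pairwise results:
  Harbor vs Delta: Harbor wins 6–3.
  Harbor vs Granite: Harbor wins 6–3.
  Delta vs Granite: Delta wins 5–4.
Copeland scores (wins − losses):
  Harbor: 2 − 0 = 2
  Delta: 1 − 1 = 0
  Granite: 0 − 2 = -2
Harbor has the best Copeland score.

Harbor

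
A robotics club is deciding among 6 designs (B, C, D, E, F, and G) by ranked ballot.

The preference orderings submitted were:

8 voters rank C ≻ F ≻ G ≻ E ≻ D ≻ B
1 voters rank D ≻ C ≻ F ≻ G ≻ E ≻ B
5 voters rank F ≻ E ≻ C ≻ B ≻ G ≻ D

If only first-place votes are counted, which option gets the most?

C

First-place vote totals:
  B: 0
  C: 8
  D: 1
  E: 0
  F: 5
  G: 0
C has the most first-place votes.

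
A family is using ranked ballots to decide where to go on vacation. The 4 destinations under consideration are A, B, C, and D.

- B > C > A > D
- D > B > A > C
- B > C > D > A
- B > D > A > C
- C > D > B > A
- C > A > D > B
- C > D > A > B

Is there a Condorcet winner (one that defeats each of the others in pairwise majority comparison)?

No

Head-to-head results (7 voters total):
A vs B: B wins 5–2.
A vs C: C wins 5–2.
A vs D: D wins 5–2.
B vs C: B wins 4–3.
B vs D: D wins 4–3.
C vs D: C wins 5–2.
No candidate beats all others: B beats C beats D beats B, a majority cycle.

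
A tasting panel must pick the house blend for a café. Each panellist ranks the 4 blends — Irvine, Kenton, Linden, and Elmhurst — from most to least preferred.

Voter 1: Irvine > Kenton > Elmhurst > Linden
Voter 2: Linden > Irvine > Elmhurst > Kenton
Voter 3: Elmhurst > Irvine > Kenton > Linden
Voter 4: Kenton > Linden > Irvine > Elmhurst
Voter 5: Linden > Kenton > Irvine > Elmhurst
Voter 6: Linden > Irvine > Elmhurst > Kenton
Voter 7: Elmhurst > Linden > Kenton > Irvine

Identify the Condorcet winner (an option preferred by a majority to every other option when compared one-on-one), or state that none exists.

Head-to-head results (7 voters total):
Irvine vs Kenton: Irvine wins 4–3.
Irvine vs Linden: Linden wins 5–2.
Irvine vs Elmhurst: Irvine wins 5–2.
Kenton vs Linden: Linden wins 4–3.
Kenton vs Elmhurst: Elmhurst wins 4–3.
Linden vs Elmhurst: Linden wins 4–3.
Linden beats each rival — Irvine (5–2), Kenton (4–3), Elmhurst (4–3) — so Linden is the Condorcet winner.

Linden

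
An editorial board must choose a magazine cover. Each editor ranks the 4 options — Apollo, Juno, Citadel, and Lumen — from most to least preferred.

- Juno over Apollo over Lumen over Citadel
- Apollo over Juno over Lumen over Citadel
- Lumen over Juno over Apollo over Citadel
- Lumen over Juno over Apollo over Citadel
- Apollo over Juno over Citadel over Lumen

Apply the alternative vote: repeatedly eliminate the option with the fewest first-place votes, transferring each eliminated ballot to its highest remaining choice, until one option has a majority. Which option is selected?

Round 1: Apollo 2, Lumen 2, Juno 1, Citadel 0. Citadel has the fewest and is eliminated.
Round 2: Apollo 2, Lumen 2, Juno 1. Juno has the fewest and is eliminated.
Round 3: Apollo 3, Lumen 2. Apollo has a majority.

Apollo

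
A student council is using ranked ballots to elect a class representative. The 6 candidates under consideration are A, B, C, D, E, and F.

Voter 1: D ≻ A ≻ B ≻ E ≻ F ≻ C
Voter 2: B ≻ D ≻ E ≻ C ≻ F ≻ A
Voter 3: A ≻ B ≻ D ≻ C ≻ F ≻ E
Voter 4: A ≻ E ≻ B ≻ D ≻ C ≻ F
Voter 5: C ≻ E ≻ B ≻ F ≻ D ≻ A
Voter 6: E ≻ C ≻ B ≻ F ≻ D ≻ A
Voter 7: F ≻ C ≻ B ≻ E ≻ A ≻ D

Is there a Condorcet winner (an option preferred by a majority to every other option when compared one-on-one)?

Yes

Head-to-head results (7 voters total):
A vs B: B wins 4–3.
A vs C: C wins 4–3.
A vs D: D wins 4–3.
A vs E: E wins 4–3.
A vs F: F wins 4–3.
B vs C: B wins 4–3.
B vs D: B wins 6–1.
B vs E: B wins 4–3.
B vs F: B wins 6–1.
C vs D: D wins 4–3.
C vs E: E wins 4–3.
C vs F: C wins 5–2.
D vs E: E wins 4–3.
D vs F: D wins 4–3.
E vs F: E wins 5–2.
B beats each rival — A (4–3), C (4–3), D (6–1), E (4–3), F (6–1) — so B is the Condorcet winner.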